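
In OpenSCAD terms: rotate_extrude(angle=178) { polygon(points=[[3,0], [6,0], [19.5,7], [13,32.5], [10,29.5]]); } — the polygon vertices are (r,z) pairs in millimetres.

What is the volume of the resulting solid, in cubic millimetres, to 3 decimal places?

Volume = 9788.844 mm³

Profile (r,z), 5 vertices: (3,0) (6,0) (19.5,7) (13,32.5) (10,29.5)
edge 0: (3,0)→(6,0)  cross = 3·0 − 6·0 = 0.0000; (r_i+r_j)·cross = 9·0.0000 = 0.0000
edge 1: (6,0)→(19.5,7)  cross = 6·7 − 19.5·0 = 42.0000; (r_i+r_j)·cross = 25.5·42.0000 = 1071.0000
edge 2: (19.5,7)→(13,32.5)  cross = 19.5·32.5 − 13·7 = 542.7500; (r_i+r_j)·cross = 32.5·542.7500 = 17639.3750
edge 3: (13,32.5)→(10,29.5)  cross = 13·29.5 − 10·32.5 = 58.5000; (r_i+r_j)·cross = 23·58.5000 = 1345.5000
edge 4: (10,29.5)→(3,0)  cross = 10·0 − 3·29.5 = -88.5000; (r_i+r_j)·cross = 13·-88.5000 = -1150.5000
Σcross = 554.7500 → A = |Σcross|/2 = 277.3750 mm²
Σ(r_i+r_j)·cross = 18905.3750 → first moment M = |Σ|/6 = 3150.8958
R_c = M/A = 3150.8958/277.3750 = 11.3597 mm
θ = 178° = 3.106686 rad
V = θ·R_c·A = 3.106686·11.3597·277.3750 = 9788.844 mm³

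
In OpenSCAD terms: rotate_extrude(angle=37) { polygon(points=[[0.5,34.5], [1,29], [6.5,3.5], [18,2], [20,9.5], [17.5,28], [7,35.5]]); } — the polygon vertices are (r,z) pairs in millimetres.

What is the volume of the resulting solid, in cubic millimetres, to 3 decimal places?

Volume = 3142.527 mm³

Profile (r,z), 7 vertices: (0.5,34.5) (1,29) (6.5,3.5) (18,2) (20,9.5) (17.5,28) (7,35.5)
edge 0: (0.5,34.5)→(1,29)  cross = 0.5·29 − 1·34.5 = -20.0000; (r_i+r_j)·cross = 1.5·-20.0000 = -30.0000
edge 1: (1,29)→(6.5,3.5)  cross = 1·3.5 − 6.5·29 = -185.0000; (r_i+r_j)·cross = 7.5·-185.0000 = -1387.5000
edge 2: (6.5,3.5)→(18,2)  cross = 6.5·2 − 18·3.5 = -50.0000; (r_i+r_j)·cross = 24.5·-50.0000 = -1225.0000
edge 3: (18,2)→(20,9.5)  cross = 18·9.5 − 20·2 = 131.0000; (r_i+r_j)·cross = 38·131.0000 = 4978.0000
edge 4: (20,9.5)→(17.5,28)  cross = 20·28 − 17.5·9.5 = 393.7500; (r_i+r_j)·cross = 37.5·393.7500 = 14765.6250
edge 5: (17.5,28)→(7,35.5)  cross = 17.5·35.5 − 7·28 = 425.2500; (r_i+r_j)·cross = 24.5·425.2500 = 10418.6250
edge 6: (7,35.5)→(0.5,34.5)  cross = 7·34.5 − 0.5·35.5 = 223.7500; (r_i+r_j)·cross = 7.5·223.7500 = 1678.1250
Σcross = 918.7500 → A = |Σcross|/2 = 459.3750 mm²
Σ(r_i+r_j)·cross = 29197.8750 → first moment M = |Σ|/6 = 4866.3125
R_c = M/A = 4866.3125/459.3750 = 10.5933 mm
θ = 37° = 0.645772 rad
V = θ·R_c·A = 0.645772·10.5933·459.3750 = 3142.527 mm³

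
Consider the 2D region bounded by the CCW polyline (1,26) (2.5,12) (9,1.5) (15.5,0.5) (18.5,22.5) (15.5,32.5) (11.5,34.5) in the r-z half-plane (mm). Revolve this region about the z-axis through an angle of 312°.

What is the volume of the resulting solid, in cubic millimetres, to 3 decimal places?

Volume = 23540.128 mm³

Profile (r,z), 7 vertices: (1,26) (2.5,12) (9,1.5) (15.5,0.5) (18.5,22.5) (15.5,32.5) (11.5,34.5)
edge 0: (1,26)→(2.5,12)  cross = 1·12 − 2.5·26 = -53.0000; (r_i+r_j)·cross = 3.5·-53.0000 = -185.5000
edge 1: (2.5,12)→(9,1.5)  cross = 2.5·1.5 − 9·12 = -104.2500; (r_i+r_j)·cross = 11.5·-104.2500 = -1198.8750
edge 2: (9,1.5)→(15.5,0.5)  cross = 9·0.5 − 15.5·1.5 = -18.7500; (r_i+r_j)·cross = 24.5·-18.7500 = -459.3750
edge 3: (15.5,0.5)→(18.5,22.5)  cross = 15.5·22.5 − 18.5·0.5 = 339.5000; (r_i+r_j)·cross = 34·339.5000 = 11543.0000
edge 4: (18.5,22.5)→(15.5,32.5)  cross = 18.5·32.5 − 15.5·22.5 = 252.5000; (r_i+r_j)·cross = 34·252.5000 = 8585.0000
edge 5: (15.5,32.5)→(11.5,34.5)  cross = 15.5·34.5 − 11.5·32.5 = 161.0000; (r_i+r_j)·cross = 27·161.0000 = 4347.0000
edge 6: (11.5,34.5)→(1,26)  cross = 11.5·26 − 1·34.5 = 264.5000; (r_i+r_j)·cross = 12.5·264.5000 = 3306.2500
Σcross = 841.5000 → A = |Σcross|/2 = 420.7500 mm²
Σ(r_i+r_j)·cross = 25937.5000 → first moment M = |Σ|/6 = 4322.9167
R_c = M/A = 4322.9167/420.7500 = 10.2743 mm
θ = 312° = 5.445427 rad
V = θ·R_c·A = 5.445427·10.2743·420.7500 = 23540.128 mm³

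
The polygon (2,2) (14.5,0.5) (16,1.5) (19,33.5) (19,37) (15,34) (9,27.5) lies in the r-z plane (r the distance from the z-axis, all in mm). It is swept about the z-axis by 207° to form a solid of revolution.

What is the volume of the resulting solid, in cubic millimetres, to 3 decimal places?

Profile (r,z), 7 vertices: (2,2) (14.5,0.5) (16,1.5) (19,33.5) (19,37) (15,34) (9,27.5)
edge 0: (2,2)→(14.5,0.5)  cross = 2·0.5 − 14.5·2 = -28.0000; (r_i+r_j)·cross = 16.5·-28.0000 = -462.0000
edge 1: (14.5,0.5)→(16,1.5)  cross = 14.5·1.5 − 16·0.5 = 13.7500; (r_i+r_j)·cross = 30.5·13.7500 = 419.3750
edge 2: (16,1.5)→(19,33.5)  cross = 16·33.5 − 19·1.5 = 507.5000; (r_i+r_j)·cross = 35·507.5000 = 17762.5000
edge 3: (19,33.5)→(19,37)  cross = 19·37 − 19·33.5 = 66.5000; (r_i+r_j)·cross = 38·66.5000 = 2527.0000
edge 4: (19,37)→(15,34)  cross = 19·34 − 15·37 = 91.0000; (r_i+r_j)·cross = 34·91.0000 = 3094.0000
edge 5: (15,34)→(9,27.5)  cross = 15·27.5 − 9·34 = 106.5000; (r_i+r_j)·cross = 24·106.5000 = 2556.0000
edge 6: (9,27.5)→(2,2)  cross = 9·2 − 2·27.5 = -37.0000; (r_i+r_j)·cross = 11·-37.0000 = -407.0000
Σcross = 720.2500 → A = |Σcross|/2 = 360.1250 mm²
Σ(r_i+r_j)·cross = 25489.8750 → first moment M = |Σ|/6 = 4248.3125
R_c = M/A = 4248.3125/360.1250 = 11.7968 mm
θ = 207° = 3.612832 rad
V = θ·R_c·A = 3.612832·11.7968·360.1250 = 15348.437 mm³

Volume = 15348.437 mm³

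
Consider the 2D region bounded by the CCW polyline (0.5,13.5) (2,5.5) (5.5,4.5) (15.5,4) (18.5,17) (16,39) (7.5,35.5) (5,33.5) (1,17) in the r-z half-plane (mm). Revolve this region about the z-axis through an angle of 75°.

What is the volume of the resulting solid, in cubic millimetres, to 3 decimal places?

Volume = 6204.782 mm³

Profile (r,z), 9 vertices: (0.5,13.5) (2,5.5) (5.5,4.5) (15.5,4) (18.5,17) (16,39) (7.5,35.5) (5,33.5) (1,17)
edge 0: (0.5,13.5)→(2,5.5)  cross = 0.5·5.5 − 2·13.5 = -24.2500; (r_i+r_j)·cross = 2.5·-24.2500 = -60.6250
edge 1: (2,5.5)→(5.5,4.5)  cross = 2·4.5 − 5.5·5.5 = -21.2500; (r_i+r_j)·cross = 7.5·-21.2500 = -159.3750
edge 2: (5.5,4.5)→(15.5,4)  cross = 5.5·4 − 15.5·4.5 = -47.7500; (r_i+r_j)·cross = 21·-47.7500 = -1002.7500
edge 3: (15.5,4)→(18.5,17)  cross = 15.5·17 − 18.5·4 = 189.5000; (r_i+r_j)·cross = 34·189.5000 = 6443.0000
edge 4: (18.5,17)→(16,39)  cross = 18.5·39 − 16·17 = 449.5000; (r_i+r_j)·cross = 34.5·449.5000 = 15507.7500
edge 5: (16,39)→(7.5,35.5)  cross = 16·35.5 − 7.5·39 = 275.5000; (r_i+r_j)·cross = 23.5·275.5000 = 6474.2500
edge 6: (7.5,35.5)→(5,33.5)  cross = 7.5·33.5 − 5·35.5 = 73.7500; (r_i+r_j)·cross = 12.5·73.7500 = 921.8750
edge 7: (5,33.5)→(1,17)  cross = 5·17 − 1·33.5 = 51.5000; (r_i+r_j)·cross = 6·51.5000 = 309.0000
edge 8: (1,17)→(0.5,13.5)  cross = 1·13.5 − 0.5·17 = 5.0000; (r_i+r_j)·cross = 1.5·5.0000 = 7.5000
Σcross = 951.5000 → A = |Σcross|/2 = 475.7500 mm²
Σ(r_i+r_j)·cross = 28440.6250 → first moment M = |Σ|/6 = 4740.1042
R_c = M/A = 4740.1042/475.7500 = 9.9634 mm
θ = 75° = 1.308997 rad
V = θ·R_c·A = 1.308997·9.9634·475.7500 = 6204.782 mm³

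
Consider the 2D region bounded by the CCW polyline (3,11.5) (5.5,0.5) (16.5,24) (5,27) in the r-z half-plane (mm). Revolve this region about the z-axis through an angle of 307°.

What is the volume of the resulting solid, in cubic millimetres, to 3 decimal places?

Volume = 8044.274 mm³

Profile (r,z), 4 vertices: (3,11.5) (5.5,0.5) (16.5,24) (5,27)
edge 0: (3,11.5)→(5.5,0.5)  cross = 3·0.5 − 5.5·11.5 = -61.7500; (r_i+r_j)·cross = 8.5·-61.7500 = -524.8750
edge 1: (5.5,0.5)→(16.5,24)  cross = 5.5·24 − 16.5·0.5 = 123.7500; (r_i+r_j)·cross = 22·123.7500 = 2722.5000
edge 2: (16.5,24)→(5,27)  cross = 16.5·27 − 5·24 = 325.5000; (r_i+r_j)·cross = 21.5·325.5000 = 6998.2500
edge 3: (5,27)→(3,11.5)  cross = 5·11.5 − 3·27 = -23.5000; (r_i+r_j)·cross = 8·-23.5000 = -188.0000
Σcross = 364.0000 → A = |Σcross|/2 = 182.0000 mm²
Σ(r_i+r_j)·cross = 9007.8750 → first moment M = |Σ|/6 = 1501.3125
R_c = M/A = 1501.3125/182.0000 = 8.2490 mm
θ = 307° = 5.358161 rad
V = θ·R_c·A = 5.358161·8.2490·182.0000 = 8044.274 mm³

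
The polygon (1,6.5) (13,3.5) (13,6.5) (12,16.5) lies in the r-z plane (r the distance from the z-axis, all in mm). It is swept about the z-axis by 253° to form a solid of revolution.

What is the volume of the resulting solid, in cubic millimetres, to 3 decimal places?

Volume = 3011.496 mm³

Profile (r,z), 4 vertices: (1,6.5) (13,3.5) (13,6.5) (12,16.5)
edge 0: (1,6.5)→(13,3.5)  cross = 1·3.5 − 13·6.5 = -81.0000; (r_i+r_j)·cross = 14·-81.0000 = -1134.0000
edge 1: (13,3.5)→(13,6.5)  cross = 13·6.5 − 13·3.5 = 39.0000; (r_i+r_j)·cross = 26·39.0000 = 1014.0000
edge 2: (13,6.5)→(12,16.5)  cross = 13·16.5 − 12·6.5 = 136.5000; (r_i+r_j)·cross = 25·136.5000 = 3412.5000
edge 3: (12,16.5)→(1,6.5)  cross = 12·6.5 − 1·16.5 = 61.5000; (r_i+r_j)·cross = 13·61.5000 = 799.5000
Σcross = 156.0000 → A = |Σcross|/2 = 78.0000 mm²
Σ(r_i+r_j)·cross = 4092.0000 → first moment M = |Σ|/6 = 682.0000
R_c = M/A = 682.0000/78.0000 = 8.7436 mm
θ = 253° = 4.415683 rad
V = θ·R_c·A = 4.415683·8.7436·78.0000 = 3011.496 mm³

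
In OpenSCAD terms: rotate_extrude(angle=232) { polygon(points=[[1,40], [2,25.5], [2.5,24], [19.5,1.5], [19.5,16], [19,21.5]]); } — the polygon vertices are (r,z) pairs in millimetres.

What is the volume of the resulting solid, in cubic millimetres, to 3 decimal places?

Profile (r,z), 6 vertices: (1,40) (2,25.5) (2.5,24) (19.5,1.5) (19.5,16) (19,21.5)
edge 0: (1,40)→(2,25.5)  cross = 1·25.5 − 2·40 = -54.5000; (r_i+r_j)·cross = 3·-54.5000 = -163.5000
edge 1: (2,25.5)→(2.5,24)  cross = 2·24 − 2.5·25.5 = -15.7500; (r_i+r_j)·cross = 4.5·-15.7500 = -70.8750
edge 2: (2.5,24)→(19.5,1.5)  cross = 2.5·1.5 − 19.5·24 = -464.2500; (r_i+r_j)·cross = 22·-464.2500 = -10213.5000
edge 3: (19.5,1.5)→(19.5,16)  cross = 19.5·16 − 19.5·1.5 = 282.7500; (r_i+r_j)·cross = 39·282.7500 = 11027.2500
edge 4: (19.5,16)→(19,21.5)  cross = 19.5·21.5 − 19·16 = 115.2500; (r_i+r_j)·cross = 38.5·115.2500 = 4437.1250
edge 5: (19,21.5)→(1,40)  cross = 19·40 − 1·21.5 = 738.5000; (r_i+r_j)·cross = 20·738.5000 = 14770.0000
Σcross = 602.0000 → A = |Σcross|/2 = 301.0000 mm²
Σ(r_i+r_j)·cross = 19786.5000 → first moment M = |Σ|/6 = 3297.7500
R_c = M/A = 3297.7500/301.0000 = 10.9560 mm
θ = 232° = 4.049164 rad
V = θ·R_c·A = 4.049164·10.9560·301.0000 = 13353.130 mm³

Volume = 13353.130 mm³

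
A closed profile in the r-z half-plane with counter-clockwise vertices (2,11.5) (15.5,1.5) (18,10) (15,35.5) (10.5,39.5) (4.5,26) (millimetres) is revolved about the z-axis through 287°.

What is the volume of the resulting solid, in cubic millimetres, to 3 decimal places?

Volume = 20361.032 mm³

Profile (r,z), 6 vertices: (2,11.5) (15.5,1.5) (18,10) (15,35.5) (10.5,39.5) (4.5,26)
edge 0: (2,11.5)→(15.5,1.5)  cross = 2·1.5 − 15.5·11.5 = -175.2500; (r_i+r_j)·cross = 17.5·-175.2500 = -3066.8750
edge 1: (15.5,1.5)→(18,10)  cross = 15.5·10 − 18·1.5 = 128.0000; (r_i+r_j)·cross = 33.5·128.0000 = 4288.0000
edge 2: (18,10)→(15,35.5)  cross = 18·35.5 − 15·10 = 489.0000; (r_i+r_j)·cross = 33·489.0000 = 16137.0000
edge 3: (15,35.5)→(10.5,39.5)  cross = 15·39.5 − 10.5·35.5 = 219.7500; (r_i+r_j)·cross = 25.5·219.7500 = 5603.6250
edge 4: (10.5,39.5)→(4.5,26)  cross = 10.5·26 − 4.5·39.5 = 95.2500; (r_i+r_j)·cross = 15·95.2500 = 1428.7500
edge 5: (4.5,26)→(2,11.5)  cross = 4.5·11.5 − 2·26 = -0.2500; (r_i+r_j)·cross = 6.5·-0.2500 = -1.6250
Σcross = 756.5000 → A = |Σcross|/2 = 378.2500 mm²
Σ(r_i+r_j)·cross = 24388.8750 → first moment M = |Σ|/6 = 4064.8125
R_c = M/A = 4064.8125/378.2500 = 10.7464 mm
θ = 287° = 5.009095 rad
V = θ·R_c·A = 5.009095·10.7464·378.2500 = 20361.032 mm³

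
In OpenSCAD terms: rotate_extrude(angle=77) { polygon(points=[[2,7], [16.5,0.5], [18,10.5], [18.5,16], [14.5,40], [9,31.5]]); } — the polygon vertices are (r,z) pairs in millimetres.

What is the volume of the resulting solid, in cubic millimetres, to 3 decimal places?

Volume = 5825.346 mm³

Profile (r,z), 6 vertices: (2,7) (16.5,0.5) (18,10.5) (18.5,16) (14.5,40) (9,31.5)
edge 0: (2,7)→(16.5,0.5)  cross = 2·0.5 − 16.5·7 = -114.5000; (r_i+r_j)·cross = 18.5·-114.5000 = -2118.2500
edge 1: (16.5,0.5)→(18,10.5)  cross = 16.5·10.5 − 18·0.5 = 164.2500; (r_i+r_j)·cross = 34.5·164.2500 = 5666.6250
edge 2: (18,10.5)→(18.5,16)  cross = 18·16 − 18.5·10.5 = 93.7500; (r_i+r_j)·cross = 36.5·93.7500 = 3421.8750
edge 3: (18.5,16)→(14.5,40)  cross = 18.5·40 − 14.5·16 = 508.0000; (r_i+r_j)·cross = 33·508.0000 = 16764.0000
edge 4: (14.5,40)→(9,31.5)  cross = 14.5·31.5 − 9·40 = 96.7500; (r_i+r_j)·cross = 23.5·96.7500 = 2273.6250
edge 5: (9,31.5)→(2,7)  cross = 9·7 − 2·31.5 = 0.0000; (r_i+r_j)·cross = 11·0.0000 = 0.0000
Σcross = 748.2500 → A = |Σcross|/2 = 374.1250 mm²
Σ(r_i+r_j)·cross = 26007.8750 → first moment M = |Σ|/6 = 4334.6458
R_c = M/A = 4334.6458/374.1250 = 11.5861 mm
θ = 77° = 1.343904 rad
V = θ·R_c·A = 1.343904·11.5861·374.1250 = 5825.346 mm³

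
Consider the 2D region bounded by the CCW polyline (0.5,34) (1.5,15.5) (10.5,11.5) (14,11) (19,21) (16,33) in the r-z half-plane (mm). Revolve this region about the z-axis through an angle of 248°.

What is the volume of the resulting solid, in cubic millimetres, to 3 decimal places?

Profile (r,z), 6 vertices: (0.5,34) (1.5,15.5) (10.5,11.5) (14,11) (19,21) (16,33)
edge 0: (0.5,34)→(1.5,15.5)  cross = 0.5·15.5 − 1.5·34 = -43.2500; (r_i+r_j)·cross = 2·-43.2500 = -86.5000
edge 1: (1.5,15.5)→(10.5,11.5)  cross = 1.5·11.5 − 10.5·15.5 = -145.5000; (r_i+r_j)·cross = 12·-145.5000 = -1746.0000
edge 2: (10.5,11.5)→(14,11)  cross = 10.5·11 − 14·11.5 = -45.5000; (r_i+r_j)·cross = 24.5·-45.5000 = -1114.7500
edge 3: (14,11)→(19,21)  cross = 14·21 − 19·11 = 85.0000; (r_i+r_j)·cross = 33·85.0000 = 2805.0000
edge 4: (19,21)→(16,33)  cross = 19·33 − 16·21 = 291.0000; (r_i+r_j)·cross = 35·291.0000 = 10185.0000
edge 5: (16,33)→(0.5,34)  cross = 16·34 − 0.5·33 = 527.5000; (r_i+r_j)·cross = 16.5·527.5000 = 8703.7500
Σcross = 669.2500 → A = |Σcross|/2 = 334.6250 mm²
Σ(r_i+r_j)·cross = 18746.5000 → first moment M = |Σ|/6 = 3124.4167
R_c = M/A = 3124.4167/334.6250 = 9.3371 mm
θ = 248° = 4.328417 rad
V = θ·R_c·A = 4.328417·9.3371·334.6250 = 13523.777 mm³

Volume = 13523.777 mm³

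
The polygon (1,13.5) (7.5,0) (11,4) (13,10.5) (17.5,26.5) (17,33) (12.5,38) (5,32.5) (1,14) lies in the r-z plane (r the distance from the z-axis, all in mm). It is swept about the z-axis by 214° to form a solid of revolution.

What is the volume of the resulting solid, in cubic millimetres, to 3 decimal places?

Volume = 13321.127 mm³

Profile (r,z), 9 vertices: (1,13.5) (7.5,0) (11,4) (13,10.5) (17.5,26.5) (17,33) (12.5,38) (5,32.5) (1,14)
edge 0: (1,13.5)→(7.5,0)  cross = 1·0 − 7.5·13.5 = -101.2500; (r_i+r_j)·cross = 8.5·-101.2500 = -860.6250
edge 1: (7.5,0)→(11,4)  cross = 7.5·4 − 11·0 = 30.0000; (r_i+r_j)·cross = 18.5·30.0000 = 555.0000
edge 2: (11,4)→(13,10.5)  cross = 11·10.5 − 13·4 = 63.5000; (r_i+r_j)·cross = 24·63.5000 = 1524.0000
edge 3: (13,10.5)→(17.5,26.5)  cross = 13·26.5 − 17.5·10.5 = 160.7500; (r_i+r_j)·cross = 30.5·160.7500 = 4902.8750
edge 4: (17.5,26.5)→(17,33)  cross = 17.5·33 − 17·26.5 = 127.0000; (r_i+r_j)·cross = 34.5·127.0000 = 4381.5000
edge 5: (17,33)→(12.5,38)  cross = 17·38 − 12.5·33 = 233.5000; (r_i+r_j)·cross = 29.5·233.5000 = 6888.2500
edge 6: (12.5,38)→(5,32.5)  cross = 12.5·32.5 − 5·38 = 216.2500; (r_i+r_j)·cross = 17.5·216.2500 = 3784.3750
edge 7: (5,32.5)→(1,14)  cross = 5·14 − 1·32.5 = 37.5000; (r_i+r_j)·cross = 6·37.5000 = 225.0000
edge 8: (1,14)→(1,13.5)  cross = 1·13.5 − 1·14 = -0.5000; (r_i+r_j)·cross = 2·-0.5000 = -1.0000
Σcross = 766.7500 → A = |Σcross|/2 = 383.3750 mm²
Σ(r_i+r_j)·cross = 21399.3750 → first moment M = |Σ|/6 = 3566.5625
R_c = M/A = 3566.5625/383.3750 = 9.3031 mm
θ = 214° = 3.735005 rad
V = θ·R_c·A = 3.735005·9.3031·383.3750 = 13321.127 mm³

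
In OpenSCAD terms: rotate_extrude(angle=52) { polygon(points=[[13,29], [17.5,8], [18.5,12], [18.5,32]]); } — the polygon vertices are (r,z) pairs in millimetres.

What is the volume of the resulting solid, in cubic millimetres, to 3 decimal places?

Profile (r,z), 4 vertices: (13,29) (17.5,8) (18.5,12) (18.5,32)
edge 0: (13,29)→(17.5,8)  cross = 13·8 − 17.5·29 = -403.5000; (r_i+r_j)·cross = 30.5·-403.5000 = -12306.7500
edge 1: (17.5,8)→(18.5,12)  cross = 17.5·12 − 18.5·8 = 62.0000; (r_i+r_j)·cross = 36·62.0000 = 2232.0000
edge 2: (18.5,12)→(18.5,32)  cross = 18.5·32 − 18.5·12 = 370.0000; (r_i+r_j)·cross = 37·370.0000 = 13690.0000
edge 3: (18.5,32)→(13,29)  cross = 18.5·29 − 13·32 = 120.5000; (r_i+r_j)·cross = 31.5·120.5000 = 3795.7500
Σcross = 149.0000 → A = |Σcross|/2 = 74.5000 mm²
Σ(r_i+r_j)·cross = 7411.0000 → first moment M = |Σ|/6 = 1235.1667
R_c = M/A = 1235.1667/74.5000 = 16.5794 mm
θ = 52° = 0.907571 rad
V = θ·R_c·A = 0.907571·16.5794·74.5000 = 1121.002 mm³

Volume = 1121.002 mm³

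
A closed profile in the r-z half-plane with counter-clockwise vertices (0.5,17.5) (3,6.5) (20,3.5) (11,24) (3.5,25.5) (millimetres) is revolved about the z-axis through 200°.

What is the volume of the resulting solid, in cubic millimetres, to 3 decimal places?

Profile (r,z), 5 vertices: (0.5,17.5) (3,6.5) (20,3.5) (11,24) (3.5,25.5)
edge 0: (0.5,17.5)→(3,6.5)  cross = 0.5·6.5 − 3·17.5 = -49.2500; (r_i+r_j)·cross = 3.5·-49.2500 = -172.3750
edge 1: (3,6.5)→(20,3.5)  cross = 3·3.5 − 20·6.5 = -119.5000; (r_i+r_j)·cross = 23·-119.5000 = -2748.5000
edge 2: (20,3.5)→(11,24)  cross = 20·24 − 11·3.5 = 441.5000; (r_i+r_j)·cross = 31·441.5000 = 13686.5000
edge 3: (11,24)→(3.5,25.5)  cross = 11·25.5 − 3.5·24 = 196.5000; (r_i+r_j)·cross = 14.5·196.5000 = 2849.2500
edge 4: (3.5,25.5)→(0.5,17.5)  cross = 3.5·17.5 − 0.5·25.5 = 48.5000; (r_i+r_j)·cross = 4·48.5000 = 194.0000
Σcross = 517.7500 → A = |Σcross|/2 = 258.8750 mm²
Σ(r_i+r_j)·cross = 13808.8750 → first moment M = |Σ|/6 = 2301.4792
R_c = M/A = 2301.4792/258.8750 = 8.8903 mm
θ = 200° = 3.490659 rad
V = θ·R_c·A = 3.490659·8.8903·258.8750 = 8033.678 mm³

Volume = 8033.678 mm³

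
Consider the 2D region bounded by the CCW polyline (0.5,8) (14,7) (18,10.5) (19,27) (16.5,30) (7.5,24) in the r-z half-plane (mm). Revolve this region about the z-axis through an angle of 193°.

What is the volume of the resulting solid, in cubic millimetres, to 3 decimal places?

Volume = 10446.235 mm³

Profile (r,z), 6 vertices: (0.5,8) (14,7) (18,10.5) (19,27) (16.5,30) (7.5,24)
edge 0: (0.5,8)→(14,7)  cross = 0.5·7 − 14·8 = -108.5000; (r_i+r_j)·cross = 14.5·-108.5000 = -1573.2500
edge 1: (14,7)→(18,10.5)  cross = 14·10.5 − 18·7 = 21.0000; (r_i+r_j)·cross = 32·21.0000 = 672.0000
edge 2: (18,10.5)→(19,27)  cross = 18·27 − 19·10.5 = 286.5000; (r_i+r_j)·cross = 37·286.5000 = 10600.5000
edge 3: (19,27)→(16.5,30)  cross = 19·30 − 16.5·27 = 124.5000; (r_i+r_j)·cross = 35.5·124.5000 = 4419.7500
edge 4: (16.5,30)→(7.5,24)  cross = 16.5·24 − 7.5·30 = 171.0000; (r_i+r_j)·cross = 24·171.0000 = 4104.0000
edge 5: (7.5,24)→(0.5,8)  cross = 7.5·8 − 0.5·24 = 48.0000; (r_i+r_j)·cross = 8·48.0000 = 384.0000
Σcross = 542.5000 → A = |Σcross|/2 = 271.2500 mm²
Σ(r_i+r_j)·cross = 18607.0000 → first moment M = |Σ|/6 = 3101.1667
R_c = M/A = 3101.1667/271.2500 = 11.4329 mm
θ = 193° = 3.368485 rad
V = θ·R_c·A = 3.368485·11.4329·271.2500 = 10446.235 mm³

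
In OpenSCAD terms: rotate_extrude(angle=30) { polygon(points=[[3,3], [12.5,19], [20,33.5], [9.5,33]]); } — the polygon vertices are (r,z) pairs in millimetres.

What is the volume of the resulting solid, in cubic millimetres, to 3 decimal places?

Volume = 939.162 mm³

Profile (r,z), 4 vertices: (3,3) (12.5,19) (20,33.5) (9.5,33)
edge 0: (3,3)→(12.5,19)  cross = 3·19 − 12.5·3 = 19.5000; (r_i+r_j)·cross = 15.5·19.5000 = 302.2500
edge 1: (12.5,19)→(20,33.5)  cross = 12.5·33.5 − 20·19 = 38.7500; (r_i+r_j)·cross = 32.5·38.7500 = 1259.3750
edge 2: (20,33.5)→(9.5,33)  cross = 20·33 − 9.5·33.5 = 341.7500; (r_i+r_j)·cross = 29.5·341.7500 = 10081.6250
edge 3: (9.5,33)→(3,3)  cross = 9.5·3 − 3·33 = -70.5000; (r_i+r_j)·cross = 12.5·-70.5000 = -881.2500
Σcross = 329.5000 → A = |Σcross|/2 = 164.7500 mm²
Σ(r_i+r_j)·cross = 10762.0000 → first moment M = |Σ|/6 = 1793.6667
R_c = M/A = 1793.6667/164.7500 = 10.8872 mm
θ = 30° = 0.523599 rad
V = θ·R_c·A = 0.523599·10.8872·164.7500 = 939.162 mm³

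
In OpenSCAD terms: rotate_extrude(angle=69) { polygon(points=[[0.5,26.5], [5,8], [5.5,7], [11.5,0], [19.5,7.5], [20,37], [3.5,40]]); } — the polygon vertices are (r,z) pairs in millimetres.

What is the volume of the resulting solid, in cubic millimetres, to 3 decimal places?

Profile (r,z), 7 vertices: (0.5,26.5) (5,8) (5.5,7) (11.5,0) (19.5,7.5) (20,37) (3.5,40)
edge 0: (0.5,26.5)→(5,8)  cross = 0.5·8 − 5·26.5 = -128.5000; (r_i+r_j)·cross = 5.5·-128.5000 = -706.7500
edge 1: (5,8)→(5.5,7)  cross = 5·7 − 5.5·8 = -9.0000; (r_i+r_j)·cross = 10.5·-9.0000 = -94.5000
edge 2: (5.5,7)→(11.5,0)  cross = 5.5·0 − 11.5·7 = -80.5000; (r_i+r_j)·cross = 17·-80.5000 = -1368.5000
edge 3: (11.5,0)→(19.5,7.5)  cross = 11.5·7.5 − 19.5·0 = 86.2500; (r_i+r_j)·cross = 31·86.2500 = 2673.7500
edge 4: (19.5,7.5)→(20,37)  cross = 19.5·37 − 20·7.5 = 571.5000; (r_i+r_j)·cross = 39.5·571.5000 = 22574.2500
edge 5: (20,37)→(3.5,40)  cross = 20·40 − 3.5·37 = 670.5000; (r_i+r_j)·cross = 23.5·670.5000 = 15756.7500
edge 6: (3.5,40)→(0.5,26.5)  cross = 3.5·26.5 − 0.5·40 = 72.7500; (r_i+r_j)·cross = 4·72.7500 = 291.0000
Σcross = 1183.0000 → A = |Σcross|/2 = 591.5000 mm²
Σ(r_i+r_j)·cross = 39126.0000 → first moment M = |Σ|/6 = 6521.0000
R_c = M/A = 6521.0000/591.5000 = 11.0245 mm
θ = 69° = 1.204277 rad
V = θ·R_c·A = 1.204277·11.0245·591.5000 = 7853.092 mm³

Volume = 7853.092 mm³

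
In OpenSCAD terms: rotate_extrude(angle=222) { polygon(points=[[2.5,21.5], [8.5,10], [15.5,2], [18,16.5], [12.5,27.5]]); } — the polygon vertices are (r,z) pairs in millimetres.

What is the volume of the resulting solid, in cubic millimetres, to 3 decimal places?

Volume = 9119.105 mm³

Profile (r,z), 5 vertices: (2.5,21.5) (8.5,10) (15.5,2) (18,16.5) (12.5,27.5)
edge 0: (2.5,21.5)→(8.5,10)  cross = 2.5·10 − 8.5·21.5 = -157.7500; (r_i+r_j)·cross = 11·-157.7500 = -1735.2500
edge 1: (8.5,10)→(15.5,2)  cross = 8.5·2 − 15.5·10 = -138.0000; (r_i+r_j)·cross = 24·-138.0000 = -3312.0000
edge 2: (15.5,2)→(18,16.5)  cross = 15.5·16.5 − 18·2 = 219.7500; (r_i+r_j)·cross = 33.5·219.7500 = 7361.6250
edge 3: (18,16.5)→(12.5,27.5)  cross = 18·27.5 − 12.5·16.5 = 288.7500; (r_i+r_j)·cross = 30.5·288.7500 = 8806.8750
edge 4: (12.5,27.5)→(2.5,21.5)  cross = 12.5·21.5 − 2.5·27.5 = 200.0000; (r_i+r_j)·cross = 15·200.0000 = 3000.0000
Σcross = 412.7500 → A = |Σcross|/2 = 206.3750 mm²
Σ(r_i+r_j)·cross = 14121.2500 → first moment M = |Σ|/6 = 2353.5417
R_c = M/A = 2353.5417/206.3750 = 11.4042 mm
θ = 222° = 3.874631 rad
V = θ·R_c·A = 3.874631·11.4042·206.3750 = 9119.105 mm³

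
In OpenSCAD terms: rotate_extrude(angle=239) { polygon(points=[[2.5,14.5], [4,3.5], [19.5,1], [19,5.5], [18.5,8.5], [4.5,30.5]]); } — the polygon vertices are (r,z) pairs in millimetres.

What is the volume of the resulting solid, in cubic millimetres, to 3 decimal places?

Profile (r,z), 6 vertices: (2.5,14.5) (4,3.5) (19.5,1) (19,5.5) (18.5,8.5) (4.5,30.5)
edge 0: (2.5,14.5)→(4,3.5)  cross = 2.5·3.5 − 4·14.5 = -49.2500; (r_i+r_j)·cross = 6.5·-49.2500 = -320.1250
edge 1: (4,3.5)→(19.5,1)  cross = 4·1 − 19.5·3.5 = -64.2500; (r_i+r_j)·cross = 23.5·-64.2500 = -1509.8750
edge 2: (19.5,1)→(19,5.5)  cross = 19.5·5.5 − 19·1 = 88.2500; (r_i+r_j)·cross = 38.5·88.2500 = 3397.6250
edge 3: (19,5.5)→(18.5,8.5)  cross = 19·8.5 − 18.5·5.5 = 59.7500; (r_i+r_j)·cross = 37.5·59.7500 = 2240.6250
edge 4: (18.5,8.5)→(4.5,30.5)  cross = 18.5·30.5 − 4.5·8.5 = 526.0000; (r_i+r_j)·cross = 23·526.0000 = 12098.0000
edge 5: (4.5,30.5)→(2.5,14.5)  cross = 4.5·14.5 − 2.5·30.5 = -11.0000; (r_i+r_j)·cross = 7·-11.0000 = -77.0000
Σcross = 549.5000 → A = |Σcross|/2 = 274.7500 mm²
Σ(r_i+r_j)·cross = 15829.2500 → first moment M = |Σ|/6 = 2638.2083
R_c = M/A = 2638.2083/274.7500 = 9.6022 mm
θ = 239° = 4.171337 rad
V = θ·R_c·A = 4.171337·9.6022·274.7500 = 11004.856 mm³

Volume = 11004.856 mm³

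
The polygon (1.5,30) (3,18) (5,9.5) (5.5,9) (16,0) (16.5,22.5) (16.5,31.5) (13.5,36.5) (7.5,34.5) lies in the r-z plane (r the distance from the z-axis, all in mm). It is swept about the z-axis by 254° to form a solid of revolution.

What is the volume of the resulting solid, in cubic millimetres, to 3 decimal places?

Profile (r,z), 9 vertices: (1.5,30) (3,18) (5,9.5) (5.5,9) (16,0) (16.5,22.5) (16.5,31.5) (13.5,36.5) (7.5,34.5)
edge 0: (1.5,30)→(3,18)  cross = 1.5·18 − 3·30 = -63.0000; (r_i+r_j)·cross = 4.5·-63.0000 = -283.5000
edge 1: (3,18)→(5,9.5)  cross = 3·9.5 − 5·18 = -61.5000; (r_i+r_j)·cross = 8·-61.5000 = -492.0000
edge 2: (5,9.5)→(5.5,9)  cross = 5·9 − 5.5·9.5 = -7.2500; (r_i+r_j)·cross = 10.5·-7.2500 = -76.1250
edge 3: (5.5,9)→(16,0)  cross = 5.5·0 − 16·9 = -144.0000; (r_i+r_j)·cross = 21.5·-144.0000 = -3096.0000
edge 4: (16,0)→(16.5,22.5)  cross = 16·22.5 − 16.5·0 = 360.0000; (r_i+r_j)·cross = 32.5·360.0000 = 11700.0000
edge 5: (16.5,22.5)→(16.5,31.5)  cross = 16.5·31.5 − 16.5·22.5 = 148.5000; (r_i+r_j)·cross = 33·148.5000 = 4900.5000
edge 6: (16.5,31.5)→(13.5,36.5)  cross = 16.5·36.5 − 13.5·31.5 = 177.0000; (r_i+r_j)·cross = 30·177.0000 = 5310.0000
edge 7: (13.5,36.5)→(7.5,34.5)  cross = 13.5·34.5 − 7.5·36.5 = 192.0000; (r_i+r_j)·cross = 21·192.0000 = 4032.0000
edge 8: (7.5,34.5)→(1.5,30)  cross = 7.5·30 − 1.5·34.5 = 173.2500; (r_i+r_j)·cross = 9·173.2500 = 1559.2500
Σcross = 775.0000 → A = |Σcross|/2 = 387.5000 mm²
Σ(r_i+r_j)·cross = 23554.1250 → first moment M = |Σ|/6 = 3925.6875
R_c = M/A = 3925.6875/387.5000 = 10.1308 mm
θ = 254° = 4.433136 rad
V = θ·R_c·A = 4.433136·10.1308·387.5000 = 17403.108 mm³

Volume = 17403.108 mm³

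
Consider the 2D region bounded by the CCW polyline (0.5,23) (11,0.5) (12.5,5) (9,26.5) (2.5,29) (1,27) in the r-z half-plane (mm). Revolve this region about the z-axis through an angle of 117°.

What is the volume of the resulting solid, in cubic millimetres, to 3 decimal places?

Volume = 2308.180 mm³

Profile (r,z), 6 vertices: (0.5,23) (11,0.5) (12.5,5) (9,26.5) (2.5,29) (1,27)
edge 0: (0.5,23)→(11,0.5)  cross = 0.5·0.5 − 11·23 = -252.7500; (r_i+r_j)·cross = 11.5·-252.7500 = -2906.6250
edge 1: (11,0.5)→(12.5,5)  cross = 11·5 − 12.5·0.5 = 48.7500; (r_i+r_j)·cross = 23.5·48.7500 = 1145.6250
edge 2: (12.5,5)→(9,26.5)  cross = 12.5·26.5 − 9·5 = 286.2500; (r_i+r_j)·cross = 21.5·286.2500 = 6154.3750
edge 3: (9,26.5)→(2.5,29)  cross = 9·29 − 2.5·26.5 = 194.7500; (r_i+r_j)·cross = 11.5·194.7500 = 2239.6250
edge 4: (2.5,29)→(1,27)  cross = 2.5·27 − 1·29 = 38.5000; (r_i+r_j)·cross = 3.5·38.5000 = 134.7500
edge 5: (1,27)→(0.5,23)  cross = 1·23 − 0.5·27 = 9.5000; (r_i+r_j)·cross = 1.5·9.5000 = 14.2500
Σcross = 325.0000 → A = |Σcross|/2 = 162.5000 mm²
Σ(r_i+r_j)·cross = 6782.0000 → first moment M = |Σ|/6 = 1130.3333
R_c = M/A = 1130.3333/162.5000 = 6.9559 mm
θ = 117° = 2.042035 rad
V = θ·R_c·A = 2.042035·6.9559·162.5000 = 2308.180 mm³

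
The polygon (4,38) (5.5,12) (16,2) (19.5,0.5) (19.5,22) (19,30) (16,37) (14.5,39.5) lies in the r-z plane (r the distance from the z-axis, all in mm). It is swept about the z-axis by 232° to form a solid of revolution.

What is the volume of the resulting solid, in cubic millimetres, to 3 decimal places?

Profile (r,z), 8 vertices: (4,38) (5.5,12) (16,2) (19.5,0.5) (19.5,22) (19,30) (16,37) (14.5,39.5)
edge 0: (4,38)→(5.5,12)  cross = 4·12 − 5.5·38 = -161.0000; (r_i+r_j)·cross = 9.5·-161.0000 = -1529.5000
edge 1: (5.5,12)→(16,2)  cross = 5.5·2 − 16·12 = -181.0000; (r_i+r_j)·cross = 21.5·-181.0000 = -3891.5000
edge 2: (16,2)→(19.5,0.5)  cross = 16·0.5 − 19.5·2 = -31.0000; (r_i+r_j)·cross = 35.5·-31.0000 = -1100.5000
edge 3: (19.5,0.5)→(19.5,22)  cross = 19.5·22 − 19.5·0.5 = 419.2500; (r_i+r_j)·cross = 39·419.2500 = 16350.7500
edge 4: (19.5,22)→(19,30)  cross = 19.5·30 − 19·22 = 167.0000; (r_i+r_j)·cross = 38.5·167.0000 = 6429.5000
edge 5: (19,30)→(16,37)  cross = 19·37 − 16·30 = 223.0000; (r_i+r_j)·cross = 35·223.0000 = 7805.0000
edge 6: (16,37)→(14.5,39.5)  cross = 16·39.5 − 14.5·37 = 95.5000; (r_i+r_j)·cross = 30.5·95.5000 = 2912.7500
edge 7: (14.5,39.5)→(4,38)  cross = 14.5·38 − 4·39.5 = 393.0000; (r_i+r_j)·cross = 18.5·393.0000 = 7270.5000
Σcross = 924.7500 → A = |Σcross|/2 = 462.3750 mm²
Σ(r_i+r_j)·cross = 34247.0000 → first moment M = |Σ|/6 = 5707.8333
R_c = M/A = 5707.8333/462.3750 = 12.3446 mm
θ = 232° = 4.049164 rad
V = θ·R_c·A = 4.049164·12.3446·462.3750 = 23111.952 mm³

Volume = 23111.952 mm³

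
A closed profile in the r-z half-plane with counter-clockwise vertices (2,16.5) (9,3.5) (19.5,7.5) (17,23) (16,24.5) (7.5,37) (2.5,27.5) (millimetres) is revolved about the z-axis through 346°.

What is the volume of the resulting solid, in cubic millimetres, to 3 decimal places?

Volume = 22553.681 mm³

Profile (r,z), 7 vertices: (2,16.5) (9,3.5) (19.5,7.5) (17,23) (16,24.5) (7.5,37) (2.5,27.5)
edge 0: (2,16.5)→(9,3.5)  cross = 2·3.5 − 9·16.5 = -141.5000; (r_i+r_j)·cross = 11·-141.5000 = -1556.5000
edge 1: (9,3.5)→(19.5,7.5)  cross = 9·7.5 − 19.5·3.5 = -0.7500; (r_i+r_j)·cross = 28.5·-0.7500 = -21.3750
edge 2: (19.5,7.5)→(17,23)  cross = 19.5·23 − 17·7.5 = 321.0000; (r_i+r_j)·cross = 36.5·321.0000 = 11716.5000
edge 3: (17,23)→(16,24.5)  cross = 17·24.5 − 16·23 = 48.5000; (r_i+r_j)·cross = 33·48.5000 = 1600.5000
edge 4: (16,24.5)→(7.5,37)  cross = 16·37 − 7.5·24.5 = 408.2500; (r_i+r_j)·cross = 23.5·408.2500 = 9593.8750
edge 5: (7.5,37)→(2.5,27.5)  cross = 7.5·27.5 − 2.5·37 = 113.7500; (r_i+r_j)·cross = 10·113.7500 = 1137.5000
edge 6: (2.5,27.5)→(2,16.5)  cross = 2.5·16.5 − 2·27.5 = -13.7500; (r_i+r_j)·cross = 4.5·-13.7500 = -61.8750
Σcross = 735.5000 → A = |Σcross|/2 = 367.7500 mm²
Σ(r_i+r_j)·cross = 22408.6250 → first moment M = |Σ|/6 = 3734.7708
R_c = M/A = 3734.7708/367.7500 = 10.1557 mm
θ = 346° = 6.038839 rad
V = θ·R_c·A = 6.038839·10.1557·367.7500 = 22553.681 mm³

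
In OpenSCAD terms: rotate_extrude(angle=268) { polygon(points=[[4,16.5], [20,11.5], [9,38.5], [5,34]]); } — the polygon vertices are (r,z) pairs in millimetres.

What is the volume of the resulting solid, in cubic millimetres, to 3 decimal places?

Volume = 10617.885 mm³

Profile (r,z), 4 vertices: (4,16.5) (20,11.5) (9,38.5) (5,34)
edge 0: (4,16.5)→(20,11.5)  cross = 4·11.5 − 20·16.5 = -284.0000; (r_i+r_j)·cross = 24·-284.0000 = -6816.0000
edge 1: (20,11.5)→(9,38.5)  cross = 20·38.5 − 9·11.5 = 666.5000; (r_i+r_j)·cross = 29·666.5000 = 19328.5000
edge 2: (9,38.5)→(5,34)  cross = 9·34 − 5·38.5 = 113.5000; (r_i+r_j)·cross = 14·113.5000 = 1589.0000
edge 3: (5,34)→(4,16.5)  cross = 5·16.5 − 4·34 = -53.5000; (r_i+r_j)·cross = 9·-53.5000 = -481.5000
Σcross = 442.5000 → A = |Σcross|/2 = 221.2500 mm²
Σ(r_i+r_j)·cross = 13620.0000 → first moment M = |Σ|/6 = 2270.0000
R_c = M/A = 2270.0000/221.2500 = 10.2599 mm
θ = 268° = 4.677482 rad
V = θ·R_c·A = 4.677482·10.2599·221.2500 = 10617.885 mm³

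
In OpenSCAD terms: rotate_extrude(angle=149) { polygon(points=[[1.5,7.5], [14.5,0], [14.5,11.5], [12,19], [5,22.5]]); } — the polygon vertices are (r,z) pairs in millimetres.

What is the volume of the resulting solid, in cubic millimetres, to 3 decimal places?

Profile (r,z), 5 vertices: (1.5,7.5) (14.5,0) (14.5,11.5) (12,19) (5,22.5)
edge 0: (1.5,7.5)→(14.5,0)  cross = 1.5·0 − 14.5·7.5 = -108.7500; (r_i+r_j)·cross = 16·-108.7500 = -1740.0000
edge 1: (14.5,0)→(14.5,11.5)  cross = 14.5·11.5 − 14.5·0 = 166.7500; (r_i+r_j)·cross = 29·166.7500 = 4835.7500
edge 2: (14.5,11.5)→(12,19)  cross = 14.5·19 − 12·11.5 = 137.5000; (r_i+r_j)·cross = 26.5·137.5000 = 3643.7500
edge 3: (12,19)→(5,22.5)  cross = 12·22.5 − 5·19 = 175.0000; (r_i+r_j)·cross = 17·175.0000 = 2975.0000
edge 4: (5,22.5)→(1.5,7.5)  cross = 5·7.5 − 1.5·22.5 = 3.7500; (r_i+r_j)·cross = 6.5·3.7500 = 24.3750
Σcross = 374.2500 → A = |Σcross|/2 = 187.1250 mm²
Σ(r_i+r_j)·cross = 9738.8750 → first moment M = |Σ|/6 = 1623.1458
R_c = M/A = 1623.1458/187.1250 = 8.6741 mm
θ = 149° = 2.600541 rad
V = θ·R_c·A = 2.600541·8.6741·187.1250 = 4221.057 mm³

Volume = 4221.057 mm³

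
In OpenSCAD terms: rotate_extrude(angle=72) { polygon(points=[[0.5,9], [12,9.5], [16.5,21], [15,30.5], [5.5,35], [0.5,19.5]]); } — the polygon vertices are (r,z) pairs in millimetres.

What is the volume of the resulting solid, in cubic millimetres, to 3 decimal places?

Profile (r,z), 6 vertices: (0.5,9) (12,9.5) (16.5,21) (15,30.5) (5.5,35) (0.5,19.5)
edge 0: (0.5,9)→(12,9.5)  cross = 0.5·9.5 − 12·9 = -103.2500; (r_i+r_j)·cross = 12.5·-103.2500 = -1290.6250
edge 1: (12,9.5)→(16.5,21)  cross = 12·21 − 16.5·9.5 = 95.2500; (r_i+r_j)·cross = 28.5·95.2500 = 2714.6250
edge 2: (16.5,21)→(15,30.5)  cross = 16.5·30.5 − 15·21 = 188.2500; (r_i+r_j)·cross = 31.5·188.2500 = 5929.8750
edge 3: (15,30.5)→(5.5,35)  cross = 15·35 − 5.5·30.5 = 357.2500; (r_i+r_j)·cross = 20.5·357.2500 = 7323.6250
edge 4: (5.5,35)→(0.5,19.5)  cross = 5.5·19.5 − 0.5·35 = 89.7500; (r_i+r_j)·cross = 6·89.7500 = 538.5000
edge 5: (0.5,19.5)→(0.5,9)  cross = 0.5·9 − 0.5·19.5 = -5.2500; (r_i+r_j)·cross = 1·-5.2500 = -5.2500
Σcross = 622.0000 → A = |Σcross|/2 = 311.0000 mm²
Σ(r_i+r_j)·cross = 15210.7500 → first moment M = |Σ|/6 = 2535.1250
R_c = M/A = 2535.1250/311.0000 = 8.1515 mm
θ = 72° = 1.256637 rad
V = θ·R_c·A = 1.256637·8.1515·311.0000 = 3185.732 mm³

Volume = 3185.732 mm³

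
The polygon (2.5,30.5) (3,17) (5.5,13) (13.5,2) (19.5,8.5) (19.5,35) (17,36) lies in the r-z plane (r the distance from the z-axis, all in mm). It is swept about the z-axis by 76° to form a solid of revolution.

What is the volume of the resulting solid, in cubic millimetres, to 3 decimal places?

Profile (r,z), 7 vertices: (2.5,30.5) (3,17) (5.5,13) (13.5,2) (19.5,8.5) (19.5,35) (17,36)
edge 0: (2.5,30.5)→(3,17)  cross = 2.5·17 − 3·30.5 = -49.0000; (r_i+r_j)·cross = 5.5·-49.0000 = -269.5000
edge 1: (3,17)→(5.5,13)  cross = 3·13 − 5.5·17 = -54.5000; (r_i+r_j)·cross = 8.5·-54.5000 = -463.2500
edge 2: (5.5,13)→(13.5,2)  cross = 5.5·2 − 13.5·13 = -164.5000; (r_i+r_j)·cross = 19·-164.5000 = -3125.5000
edge 3: (13.5,2)→(19.5,8.5)  cross = 13.5·8.5 − 19.5·2 = 75.7500; (r_i+r_j)·cross = 33·75.7500 = 2499.7500
edge 4: (19.5,8.5)→(19.5,35)  cross = 19.5·35 − 19.5·8.5 = 516.7500; (r_i+r_j)·cross = 39·516.7500 = 20153.2500
edge 5: (19.5,35)→(17,36)  cross = 19.5·36 − 17·35 = 107.0000; (r_i+r_j)·cross = 36.5·107.0000 = 3905.5000
edge 6: (17,36)→(2.5,30.5)  cross = 17·30.5 − 2.5·36 = 428.5000; (r_i+r_j)·cross = 19.5·428.5000 = 8355.7500
Σcross = 860.0000 → A = |Σcross|/2 = 430.0000 mm²
Σ(r_i+r_j)·cross = 31056.0000 → first moment M = |Σ|/6 = 5176.0000
R_c = M/A = 5176.0000/430.0000 = 12.0372 mm
θ = 76° = 1.326450 rad
V = θ·R_c·A = 1.326450·12.0372·430.0000 = 6865.706 mm³

Volume = 6865.706 mm³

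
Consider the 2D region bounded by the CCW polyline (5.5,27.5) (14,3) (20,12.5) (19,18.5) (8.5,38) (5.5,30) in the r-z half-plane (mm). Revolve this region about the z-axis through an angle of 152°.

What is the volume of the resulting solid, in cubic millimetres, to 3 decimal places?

Volume = 7921.174 mm³

Profile (r,z), 6 vertices: (5.5,27.5) (14,3) (20,12.5) (19,18.5) (8.5,38) (5.5,30)
edge 0: (5.5,27.5)→(14,3)  cross = 5.5·3 − 14·27.5 = -368.5000; (r_i+r_j)·cross = 19.5·-368.5000 = -7185.7500
edge 1: (14,3)→(20,12.5)  cross = 14·12.5 − 20·3 = 115.0000; (r_i+r_j)·cross = 34·115.0000 = 3910.0000
edge 2: (20,12.5)→(19,18.5)  cross = 20·18.5 − 19·12.5 = 132.5000; (r_i+r_j)·cross = 39·132.5000 = 5167.5000
edge 3: (19,18.5)→(8.5,38)  cross = 19·38 − 8.5·18.5 = 564.7500; (r_i+r_j)·cross = 27.5·564.7500 = 15530.6250
edge 4: (8.5,38)→(5.5,30)  cross = 8.5·30 − 5.5·38 = 46.0000; (r_i+r_j)·cross = 14·46.0000 = 644.0000
edge 5: (5.5,30)→(5.5,27.5)  cross = 5.5·27.5 − 5.5·30 = -13.7500; (r_i+r_j)·cross = 11·-13.7500 = -151.2500
Σcross = 476.0000 → A = |Σcross|/2 = 238.0000 mm²
Σ(r_i+r_j)·cross = 17915.1250 → first moment M = |Σ|/6 = 2985.8542
R_c = M/A = 2985.8542/238.0000 = 12.5456 mm
θ = 152° = 2.652900 rad
V = θ·R_c·A = 2.652900·12.5456·238.0000 = 7921.174 mm³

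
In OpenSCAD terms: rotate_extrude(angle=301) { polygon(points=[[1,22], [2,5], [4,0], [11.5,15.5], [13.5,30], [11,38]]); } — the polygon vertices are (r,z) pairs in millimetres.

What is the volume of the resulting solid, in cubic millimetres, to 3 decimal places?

Profile (r,z), 6 vertices: (1,22) (2,5) (4,0) (11.5,15.5) (13.5,30) (11,38)
edge 0: (1,22)→(2,5)  cross = 1·5 − 2·22 = -39.0000; (r_i+r_j)·cross = 3·-39.0000 = -117.0000
edge 1: (2,5)→(4,0)  cross = 2·0 − 4·5 = -20.0000; (r_i+r_j)·cross = 6·-20.0000 = -120.0000
edge 2: (4,0)→(11.5,15.5)  cross = 4·15.5 − 11.5·0 = 62.0000; (r_i+r_j)·cross = 15.5·62.0000 = 961.0000
edge 3: (11.5,15.5)→(13.5,30)  cross = 11.5·30 − 13.5·15.5 = 135.7500; (r_i+r_j)·cross = 25·135.7500 = 3393.7500
edge 4: (13.5,30)→(11,38)  cross = 13.5·38 − 11·30 = 183.0000; (r_i+r_j)·cross = 24.5·183.0000 = 4483.5000
edge 5: (11,38)→(1,22)  cross = 11·22 − 1·38 = 204.0000; (r_i+r_j)·cross = 12·204.0000 = 2448.0000
Σcross = 525.7500 → A = |Σcross|/2 = 262.8750 mm²
Σ(r_i+r_j)·cross = 11049.2500 → first moment M = |Σ|/6 = 1841.5417
R_c = M/A = 1841.5417/262.8750 = 7.0054 mm
θ = 301° = 5.253441 rad
V = θ·R_c·A = 5.253441·7.0054·262.8750 = 9674.431 mm³

Volume = 9674.431 mm³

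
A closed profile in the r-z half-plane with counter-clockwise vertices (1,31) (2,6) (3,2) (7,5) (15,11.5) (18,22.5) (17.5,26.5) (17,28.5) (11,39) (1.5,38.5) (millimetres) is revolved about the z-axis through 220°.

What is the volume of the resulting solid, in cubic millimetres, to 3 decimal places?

Profile (r,z), 10 vertices: (1,31) (2,6) (3,2) (7,5) (15,11.5) (18,22.5) (17.5,26.5) (17,28.5) (11,39) (1.5,38.5)
edge 0: (1,31)→(2,6)  cross = 1·6 − 2·31 = -56.0000; (r_i+r_j)·cross = 3·-56.0000 = -168.0000
edge 1: (2,6)→(3,2)  cross = 2·2 − 3·6 = -14.0000; (r_i+r_j)·cross = 5·-14.0000 = -70.0000
edge 2: (3,2)→(7,5)  cross = 3·5 − 7·2 = 1.0000; (r_i+r_j)·cross = 10·1.0000 = 10.0000
edge 3: (7,5)→(15,11.5)  cross = 7·11.5 − 15·5 = 5.5000; (r_i+r_j)·cross = 22·5.5000 = 121.0000
edge 4: (15,11.5)→(18,22.5)  cross = 15·22.5 − 18·11.5 = 130.5000; (r_i+r_j)·cross = 33·130.5000 = 4306.5000
edge 5: (18,22.5)→(17.5,26.5)  cross = 18·26.5 − 17.5·22.5 = 83.2500; (r_i+r_j)·cross = 35.5·83.2500 = 2955.3750
edge 6: (17.5,26.5)→(17,28.5)  cross = 17.5·28.5 − 17·26.5 = 48.2500; (r_i+r_j)·cross = 34.5·48.2500 = 1664.6250
edge 7: (17,28.5)→(11,39)  cross = 17·39 − 11·28.5 = 349.5000; (r_i+r_j)·cross = 28·349.5000 = 9786.0000
edge 8: (11,39)→(1.5,38.5)  cross = 11·38.5 − 1.5·39 = 365.0000; (r_i+r_j)·cross = 12.5·365.0000 = 4562.5000
edge 9: (1.5,38.5)→(1,31)  cross = 1.5·31 − 1·38.5 = 8.0000; (r_i+r_j)·cross = 2.5·8.0000 = 20.0000
Σcross = 921.0000 → A = |Σcross|/2 = 460.5000 mm²
Σ(r_i+r_j)·cross = 23188.0000 → first moment M = |Σ|/6 = 3864.6667
R_c = M/A = 3864.6667/460.5000 = 8.3923 mm
θ = 220° = 3.839724 rad
V = θ·R_c·A = 3.839724·8.3923·460.5000 = 14839.255 mm³

Volume = 14839.255 mm³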